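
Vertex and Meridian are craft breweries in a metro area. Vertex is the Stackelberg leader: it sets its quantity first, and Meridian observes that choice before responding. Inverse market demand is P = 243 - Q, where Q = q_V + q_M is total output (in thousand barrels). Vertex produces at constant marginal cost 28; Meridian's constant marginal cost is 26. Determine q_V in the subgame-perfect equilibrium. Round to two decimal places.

106.50

The follower Meridian best-responds to any q_V: π_M = (243 - Q)q_M - 26q_M.
Follower FOC: 217 - q_V - 2q_M = 0, so q_M(q_V) = (217 - q_V)/2.
Vertex substitutes q_M(q_V) into its own profit: π_V = q_V(243 - q_V - (217 - q_V)/2) - 28q_V = (269/2 - (1/2)q_V)q_V - 28q_V.
Leader FOC: 213/2 - q_V = 0, so q_V = 213/2.
Then q_M = (217 - 213/2)/2 = 221/4.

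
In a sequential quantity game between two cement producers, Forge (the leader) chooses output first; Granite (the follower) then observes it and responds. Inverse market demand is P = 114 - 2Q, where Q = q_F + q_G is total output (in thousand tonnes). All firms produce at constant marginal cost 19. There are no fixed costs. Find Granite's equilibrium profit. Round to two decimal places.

The follower Granite best-responds to any q_F: π_G = (114 - 2Q)q_G - 19q_G.
Follower FOC: 95 - 2q_F - 4q_G = 0, so q_G(q_F) = (95 - 2q_F)/4.
The leader anticipates this reaction. Substituting into P = 114 - 2Q gives P = 133/2 - q_F, so π_F = (133/2 - q_F)q_F - 19q_F.
Leader FOC: 95/2 - 2q_F = 0, so q_F = 95/4.
Then q_G = (95 - 2·(95/4))/4 = 95/8.
Price P = 114 - 2·(285/8) = 171/4.
Granite's profit: (171/4 - 19)·(95/8) = 282.0313.

282.03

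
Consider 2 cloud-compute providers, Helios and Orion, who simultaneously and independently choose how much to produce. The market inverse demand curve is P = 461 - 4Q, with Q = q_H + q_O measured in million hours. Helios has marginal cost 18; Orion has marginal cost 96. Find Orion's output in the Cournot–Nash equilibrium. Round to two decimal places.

Helios's profit: π_H = (461 - 4Q)q_H - (18q_H). Setting ∂π_H/∂q_H = 0: 443 - 8q_H - 4(q_O) = 0.
Orion's profit: π_O = (461 - 4Q)q_O - (96q_O). Setting ∂π_O/∂q_O = 0: 365 - 8q_O - 4(q_H) = 0.
So q_H = (443 - 4q_O)/8 and q_O = (365 - 4q_H)/8.
Solving the pair: q_H = 521/12, q_O = 287/12.

23.92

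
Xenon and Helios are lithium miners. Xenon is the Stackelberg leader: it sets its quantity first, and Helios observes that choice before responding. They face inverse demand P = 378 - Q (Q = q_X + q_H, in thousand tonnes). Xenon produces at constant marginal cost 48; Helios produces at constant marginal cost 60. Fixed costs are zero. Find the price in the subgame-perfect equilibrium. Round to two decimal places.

Solve by backward induction. Given q_X, the follower Helios maximises π_H = (378 - q_X - q_H)q_H - 60q_H.
Follower FOC: 318 - q_X - 2q_H = 0, so q_H(q_X) = (318 - q_X)/2.
Xenon substitutes q_H(q_X) into its own profit: π_X = q_X(378 - q_X - (318 - q_X)/2) - 48q_X = (219 - (1/2)q_X)q_X - 48q_X.
Maximising: ∂π_X/∂q_X = 171 - q_X = 0, giving q_X = 171.
Then q_H = (318 - 171)/2 = 147/2.
Total output Q = 489/2, so price P = 378 - 489/2 = 267/2.

133.50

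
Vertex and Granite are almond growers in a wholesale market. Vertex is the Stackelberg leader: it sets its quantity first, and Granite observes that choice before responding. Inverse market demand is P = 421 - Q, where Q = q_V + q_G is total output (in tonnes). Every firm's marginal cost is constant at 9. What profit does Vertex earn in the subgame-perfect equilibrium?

Solve by backward induction. Given q_V, the follower Granite maximises π_G = (421 - q_V - q_G)q_G - 9q_G.
∂π_G/∂q_G = 412 - q_V - 2q_G = 0 gives the reaction function q_G = (412 - q_V)/2.
Vertex substitutes q_G(q_V) into its own profit: π_V = q_V(421 - q_V - (412 - q_V)/2) - 9q_V = (215 - (1/2)q_V)q_V - 9q_V.
Leader FOC: 206 - q_V = 0, so q_V = 206.
Then q_G = (412 - 206)/2 = 103.
Price P = 421 - 309 = 112.
Vertex's profit: (112 - 9)·206 = 21218.

21218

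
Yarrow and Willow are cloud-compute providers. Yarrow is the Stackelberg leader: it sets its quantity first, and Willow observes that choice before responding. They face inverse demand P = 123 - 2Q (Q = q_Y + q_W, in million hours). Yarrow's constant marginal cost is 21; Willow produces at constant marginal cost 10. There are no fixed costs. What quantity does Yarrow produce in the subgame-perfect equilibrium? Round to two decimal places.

Solve by backward induction. Given q_Y, the follower Willow maximises π_W = (123 - 2q_Y - 2q_W)q_W - 10q_W.
Setting the follower's marginal profit to zero, 113 - 2q_Y - 4q_W = 0, i.e. q_W = (113 - 2q_Y)/4.
The leader anticipates this reaction. Substituting into P = 123 - 2Q gives P = 133/2 - q_Y, so π_Y = (133/2 - q_Y)q_Y - 21q_Y.
Maximising: ∂π_Y/∂q_Y = 91/2 - 2q_Y = 0, giving q_Y = 91/4.
Then q_W = (113 - 2·(91/4))/4 = 135/8.

22.75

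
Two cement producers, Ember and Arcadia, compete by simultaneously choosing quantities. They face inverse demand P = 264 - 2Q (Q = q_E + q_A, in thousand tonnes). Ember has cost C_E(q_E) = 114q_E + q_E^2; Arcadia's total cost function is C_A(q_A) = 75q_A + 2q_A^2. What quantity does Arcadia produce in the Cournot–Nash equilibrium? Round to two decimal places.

18.95

Ember's profit: π_E = (264 - 2Q)q_E - (114q_E + q_E²). Setting ∂π_E/∂q_E = 0: 150 - 6q_E - 2(q_A) = 0.
Arcadia's profit: π_A = (264 - 2Q)q_A - (75q_A + 2q_A²). Setting ∂π_A/∂q_A = 0: 189 - 8q_A - 2(q_E) = 0.
Rearranging gives the reaction functions q_E = (150 - 2q_A)/6 and q_A = (189 - 2q_E)/8.
Substituting one into the other gives q_E = 411/22 and q_A = 417/22.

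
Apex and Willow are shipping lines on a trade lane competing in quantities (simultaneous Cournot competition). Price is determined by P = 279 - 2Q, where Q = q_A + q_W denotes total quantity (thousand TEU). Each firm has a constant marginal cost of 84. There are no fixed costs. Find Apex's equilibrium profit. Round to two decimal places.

A representative firm's profit is π_i = q_i(279 - 2Q) - 84q_i.
Setting ∂π_i/∂q_i = 0 with rivals' quantities fixed: 195 - 4q_i - 2q_j = 0.
By symmetry each firm produces the same amount; substituting q_j = q_i yields q_i = 195/6 = 65/2.
Price P = 279 - 2·65 = 149.
Apex's profit: (149 - 84)·(65/2) = 2112.5000.

2112.50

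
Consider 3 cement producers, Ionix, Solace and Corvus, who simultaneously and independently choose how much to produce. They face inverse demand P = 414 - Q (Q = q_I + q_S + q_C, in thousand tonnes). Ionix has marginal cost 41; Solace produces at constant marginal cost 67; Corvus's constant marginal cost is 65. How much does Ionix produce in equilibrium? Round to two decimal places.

Ionix's profit: π_I = (414 - Q)q_I - (41q_I). Setting ∂π_I/∂q_I = 0: 373 - 2q_I - (q_S + q_C) = 0.
Solace's profit: π_S = (414 - Q)q_S - (67q_S). Setting ∂π_S/∂q_S = 0: 347 - 2q_S - (q_I + q_C) = 0.
Corvus's first-order condition: 349 - 2q_C - (q_I + q_S) = 0.
Adding the 3 conditions: 1069 − 2Q − 2Q = 0, i.e. Q = 1069/4.
Back-substituting: q_I = (373 − 1069/4) = 423/4, q_S = (347 − 1069/4) = 319/4, q_C = (349 − 1069/4) = 327/4.

105.75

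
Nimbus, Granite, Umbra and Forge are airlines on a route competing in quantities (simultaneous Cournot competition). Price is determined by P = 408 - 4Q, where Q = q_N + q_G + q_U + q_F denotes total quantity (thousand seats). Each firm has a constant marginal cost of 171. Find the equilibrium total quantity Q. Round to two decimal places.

A representative firm's profit is π_i = q_i(408 - 4Q) - 171q_i.
First-order condition (treating rivals' output as given): 237 - 8q_i - 4·Σ_{j≠i} q_j = 0.
With identical firms every q_j equals q_i, so Σ_{j≠i} q_j = 3q_i and 237 = 20q_i, giving q_i = 237/20.
Total output Q = 237/20 + 237/20 + 237/20 + 237/20 = 237/5.

47.40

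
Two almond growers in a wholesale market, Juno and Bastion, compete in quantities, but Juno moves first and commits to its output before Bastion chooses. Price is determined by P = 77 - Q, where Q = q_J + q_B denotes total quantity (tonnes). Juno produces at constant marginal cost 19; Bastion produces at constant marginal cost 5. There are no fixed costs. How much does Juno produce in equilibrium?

The follower Bastion best-responds to any q_J: π_B = (77 - Q)q_B - 5q_B.
Follower FOC: 72 - q_J - 2q_B = 0, so q_B(q_J) = (72 - q_J)/2.
The leader anticipates this reaction. Substituting into P = 77 - Q gives P = 41 - (1/2)q_J, so π_J = (41 - (1/2)q_J)q_J - 19q_J.
Leader FOC: 22 - q_J = 0, so q_J = 22.
Then q_B = (72 - 22)/2 = 25.

22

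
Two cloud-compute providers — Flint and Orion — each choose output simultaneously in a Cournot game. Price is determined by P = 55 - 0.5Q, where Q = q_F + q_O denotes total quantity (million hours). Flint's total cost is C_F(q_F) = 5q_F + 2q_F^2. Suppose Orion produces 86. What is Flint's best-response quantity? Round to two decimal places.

With the rival's output fixed at 86, Flint's profit is π_F = (55 - (1/2)·86 - (1/2)q_F)q_F - (5q_F + 2q_F²) = (12 - (1/2)q_F)q_F - (5q_F + 2q_F²).
∂π_F/∂q_F = 7 - 5q_F = 0, so q_F = 7/5.

1.40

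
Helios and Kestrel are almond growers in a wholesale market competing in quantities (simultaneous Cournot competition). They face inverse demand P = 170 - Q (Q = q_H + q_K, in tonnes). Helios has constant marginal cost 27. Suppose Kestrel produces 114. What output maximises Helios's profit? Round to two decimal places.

With the rival's output fixed at 114, Helios's profit is π_H = (170 - 114 - q_H)q_H - (27q_H) = (56 - q_H)q_H - (27q_H).
∂π_H/∂q_H = 29 - 2q_H = 0, so q_H = 29/2.

14.50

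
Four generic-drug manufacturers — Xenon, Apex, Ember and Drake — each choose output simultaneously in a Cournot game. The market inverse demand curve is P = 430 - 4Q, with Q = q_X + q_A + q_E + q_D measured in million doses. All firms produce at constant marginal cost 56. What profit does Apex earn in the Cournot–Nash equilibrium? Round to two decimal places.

1398.76

Each firm earns π_i = (430 - 4Q)q_i - 56q_i.
First-order condition (treating rivals' output as given): 374 - 8q_i - 4·Σ_{j≠i} q_j = 0.
With identical firms every q_j equals q_i, so Σ_{j≠i} q_j = 3q_i and 374 = 20q_i, giving q_i = 187/10.
Price P = 430 - 4·(374/5) = 654/5.
Apex's profit: (654/5 - 56)·(187/10) = 1398.7600.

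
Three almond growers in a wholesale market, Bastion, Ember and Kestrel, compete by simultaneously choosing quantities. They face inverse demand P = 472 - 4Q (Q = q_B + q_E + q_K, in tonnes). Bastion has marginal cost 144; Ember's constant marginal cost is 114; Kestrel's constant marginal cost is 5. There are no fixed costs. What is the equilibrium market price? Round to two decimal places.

183.75

Bastion's profit: π_B = (472 - 4Q)q_B - (144q_B). Setting ∂π_B/∂q_B = 0: 328 - 8q_B - 4(q_E + q_K) = 0.
Ember's profit: π_E = (472 - 4Q)q_E - (114q_E). Setting ∂π_E/∂q_E = 0: 358 - 8q_E - 4(q_B + q_K) = 0.
Kestrel's first-order condition: 467 - 8q_K - 4(q_B + q_E) = 0.
Adding the 3 first-order conditions: 1153 − 16Q = 0, so Q = 1153/16.
Back-substituting: q_B = (328 − 1153/4)/4 = 159/16, q_E = (358 − 1153/4)/4 = 279/16, q_K = (467 − 1153/4)/4 = 715/16.
Total output Q = 1153/16, so price P = 472 - 4·(1153/16) = 735/4.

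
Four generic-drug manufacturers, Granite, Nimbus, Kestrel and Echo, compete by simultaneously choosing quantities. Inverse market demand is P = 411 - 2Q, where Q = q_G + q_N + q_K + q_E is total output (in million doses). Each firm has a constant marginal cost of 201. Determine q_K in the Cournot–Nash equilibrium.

A representative firm's profit is π_i = q_i(411 - 2Q) - 201q_i.
First-order condition (treating rivals' output as given): 210 - 4q_i - 2·Σ_{j≠i} q_j = 0.
With identical firms every q_j equals q_i, so Σ_{j≠i} q_j = 3q_i and 210 = 10q_i, giving q_i = 21.

21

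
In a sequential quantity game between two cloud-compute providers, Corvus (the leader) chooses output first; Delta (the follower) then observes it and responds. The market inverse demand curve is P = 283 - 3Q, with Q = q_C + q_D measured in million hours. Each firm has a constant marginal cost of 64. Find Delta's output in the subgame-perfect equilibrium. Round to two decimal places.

The follower Delta best-responds to any q_C: π_D = (283 - 3Q)q_D - 64q_D.
Follower FOC: 219 - 3q_C - 6q_D = 0, so q_D(q_C) = (219 - 3q_C)/6.
Corvus substitutes q_D(q_C) into its own profit: π_C = q_C(283 - 3q_C - (219 - 3q_C)/2) - 64q_C = (347/2 - (3/2)q_C)q_C - 64q_C.
The leader's first-order condition 219/2 - 3q_C = 0 yields q_C = 73/2.
Then q_D = (219 - 3·(73/2))/6 = 73/4.

18.25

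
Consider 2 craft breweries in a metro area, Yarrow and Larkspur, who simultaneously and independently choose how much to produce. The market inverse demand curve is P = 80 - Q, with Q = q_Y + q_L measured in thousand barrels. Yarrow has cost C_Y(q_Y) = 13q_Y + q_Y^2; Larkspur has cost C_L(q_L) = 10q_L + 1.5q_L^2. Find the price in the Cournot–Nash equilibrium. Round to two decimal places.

Yarrow's profit: π_Y = (80 - Q)q_Y - (13q_Y + q_Y²). Setting ∂π_Y/∂q_Y = 0: 67 - 4q_Y - (q_L) = 0.
Larkspur's profit: π_L = (80 - Q)q_L - (10q_L + (3/2)q_L²). Setting ∂π_L/∂q_L = 0: 70 - 5q_L - (q_Y) = 0.
So q_Y = (67 - q_L)/4 and q_L = (70 - q_Y)/5.
Solving the pair: q_Y = 265/19, q_L = 213/19.
Total output Q = 478/19, so price P = 80 - 478/19 = 1042/19.

54.84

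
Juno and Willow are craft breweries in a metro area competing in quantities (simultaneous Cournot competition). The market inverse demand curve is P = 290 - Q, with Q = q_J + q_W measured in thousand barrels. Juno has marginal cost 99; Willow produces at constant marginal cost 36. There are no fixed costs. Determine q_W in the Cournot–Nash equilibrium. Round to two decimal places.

Juno's profit: π_J = (290 - Q)q_J - (99q_J). Setting ∂π_J/∂q_J = 0: 191 - 2q_J - (q_W) = 0.
Willow's profit: π_W = (290 - Q)q_W - (36q_W). Setting ∂π_W/∂q_W = 0: 254 - 2q_W - (q_J) = 0.
Rearranging gives the reaction functions q_J = (191 - q_W)/2 and q_W = (254 - q_J)/2.
Substituting one into the other gives q_J = 128/3 and q_W = 317/3.

105.67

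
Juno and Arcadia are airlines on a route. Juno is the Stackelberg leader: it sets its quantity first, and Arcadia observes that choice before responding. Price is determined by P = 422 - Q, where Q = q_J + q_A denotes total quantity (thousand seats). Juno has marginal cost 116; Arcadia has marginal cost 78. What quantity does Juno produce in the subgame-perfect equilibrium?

134

The follower Arcadia best-responds to any q_J: π_A = (422 - Q)q_A - 78q_A.
Setting the follower's marginal profit to zero, 344 - q_J - 2q_A = 0, i.e. q_A = (344 - q_J)/2.
Juno substitutes q_A(q_J) into its own profit: π_J = q_J(422 - q_J - (344 - q_J)/2) - 116q_J = (250 - (1/2)q_J)q_J - 116q_J.
Maximising: ∂π_J/∂q_J = 134 - q_J = 0, giving q_J = 134.
Then q_A = (344 - 134)/2 = 105.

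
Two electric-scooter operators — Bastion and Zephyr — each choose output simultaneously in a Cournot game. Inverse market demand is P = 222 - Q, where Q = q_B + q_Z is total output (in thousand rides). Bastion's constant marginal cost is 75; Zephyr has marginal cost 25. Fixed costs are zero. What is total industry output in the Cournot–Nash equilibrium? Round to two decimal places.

Bastion's profit: π_B = (222 - Q)q_B - (75q_B). Setting ∂π_B/∂q_B = 0: 147 - 2q_B - (q_Z) = 0.
Zephyr's first-order condition: 197 - 2q_Z - (q_B) = 0.
So q_B = (147 - q_Z)/2 and q_Z = (197 - q_B)/2.
Solving the pair: q_B = 97/3, q_Z = 247/3.
Total output Q = 97/3 + 247/3 = 344/3.

114.67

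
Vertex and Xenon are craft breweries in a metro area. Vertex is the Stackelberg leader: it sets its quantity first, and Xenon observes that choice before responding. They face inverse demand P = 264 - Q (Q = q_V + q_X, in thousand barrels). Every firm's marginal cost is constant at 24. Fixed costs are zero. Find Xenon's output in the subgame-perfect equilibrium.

60

Solve by backward induction. Given q_V, the follower Xenon maximises π_X = (264 - q_V - q_X)q_X - 24q_X.
Follower FOC: 240 - q_V - 2q_X = 0, so q_X(q_V) = (240 - q_V)/2.
Vertex substitutes q_X(q_V) into its own profit: π_V = q_V(264 - q_V - (240 - q_V)/2) - 24q_V = (144 - (1/2)q_V)q_V - 24q_V.
The leader's first-order condition 120 - q_V = 0 yields q_V = 120.
Then q_X = (240 - 120)/2 = 60.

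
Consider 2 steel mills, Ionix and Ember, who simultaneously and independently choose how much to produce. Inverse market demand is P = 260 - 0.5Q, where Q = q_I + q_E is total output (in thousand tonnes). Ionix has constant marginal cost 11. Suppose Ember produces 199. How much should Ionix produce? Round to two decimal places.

With the rival's output fixed at 199, Ionix's profit is π_I = (260 - (1/2)·199 - (1/2)q_I)q_I - (11q_I) = (321/2 - (1/2)q_I)q_I - (11q_I).
∂π_I/∂q_I = 299/2 - q_I = 0, so q_I = 299/2.

149.50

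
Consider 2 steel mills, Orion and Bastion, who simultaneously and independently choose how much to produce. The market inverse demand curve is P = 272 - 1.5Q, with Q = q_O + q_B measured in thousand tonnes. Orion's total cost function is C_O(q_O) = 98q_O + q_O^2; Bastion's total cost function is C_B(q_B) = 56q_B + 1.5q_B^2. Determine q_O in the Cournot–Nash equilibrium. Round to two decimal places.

25.95

Orion's profit: π_O = (272 - 1.5Q)q_O - (98q_O + q_O²). Setting ∂π_O/∂q_O = 0: 174 - 5q_O - (3/2)(q_B) = 0.
Bastion's first-order condition: 216 - 6q_B - (3/2)(q_O) = 0.
So q_O = (174 - (3/2)q_B)/5 and q_B = (216 - (3/2)q_O)/6.
Solving the pair: q_O = 960/37, q_B = 1092/37.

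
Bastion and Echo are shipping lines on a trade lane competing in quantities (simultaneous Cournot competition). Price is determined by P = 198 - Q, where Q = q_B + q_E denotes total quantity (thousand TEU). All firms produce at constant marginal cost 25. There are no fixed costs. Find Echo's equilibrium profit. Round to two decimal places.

A representative firm's profit is π_i = q_i(198 - Q) - 25q_i.
Setting ∂π_i/∂q_i = 0 with rivals' quantities fixed: 173 - 2q_i - q_j = 0.
With identical firms every q_j equals q_i, so q_j = q_i and 173 = 3q_i, giving q_i = 173/3.
Price P = 198 - 346/3 = 248/3.
Echo's profit: (248/3 - 25)·(173/3) = 3325.4444.

3325.44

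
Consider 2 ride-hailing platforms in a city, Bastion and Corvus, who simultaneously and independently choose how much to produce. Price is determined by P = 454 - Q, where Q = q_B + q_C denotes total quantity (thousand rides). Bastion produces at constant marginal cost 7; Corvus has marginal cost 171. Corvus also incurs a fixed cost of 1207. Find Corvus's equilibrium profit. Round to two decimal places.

Bastion's profit: π_B = (454 - Q)q_B - (7q_B). Setting ∂π_B/∂q_B = 0: 447 - 2q_B - (q_C) = 0.
Corvus's profit: π_C = (454 - Q)q_C - (171q_C). Setting ∂π_C/∂q_C = 0: 283 - 2q_C - (q_B) = 0.
Best responses: q_B = (447 - q_C)/2, q_C = (283 - q_B)/2.
Solving the pair: q_B = 611/3, q_C = 119/3.
Price P = 454 - 730/3 = 632/3.
Corvus's profit: (632/3 - 171)·(119/3) - 1207 = 366.4444.

366.44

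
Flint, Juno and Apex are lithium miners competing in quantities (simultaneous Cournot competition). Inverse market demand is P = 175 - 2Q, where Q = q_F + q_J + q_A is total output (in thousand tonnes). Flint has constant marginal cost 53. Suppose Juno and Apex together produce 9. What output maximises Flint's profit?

With rivals' combined output fixed at 9, Flint's profit is π_F = (175 - 2·9 - 2q_F)q_F - (53q_F) = (157 - 2q_F)q_F - (53q_F).
∂π_F/∂q_F = 104 - 4q_F = 0, so q_F = 26.

26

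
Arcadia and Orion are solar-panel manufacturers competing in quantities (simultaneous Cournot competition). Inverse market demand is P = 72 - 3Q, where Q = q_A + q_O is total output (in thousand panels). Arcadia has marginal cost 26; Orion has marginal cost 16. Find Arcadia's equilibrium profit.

48

Arcadia's profit: π_A = (72 - 3Q)q_A - (26q_A). Setting ∂π_A/∂q_A = 0: 46 - 6q_A - 3(q_O) = 0.
Orion's first-order condition: 56 - 6q_O - 3(q_A) = 0.
So q_A = (46 - 3q_O)/6 and q_O = (56 - 3q_A)/6.
Substituting one into the other gives q_A = 4 and q_O = 22/3.
Price P = 72 - 3·(34/3) = 38.
Arcadia's profit: (38 - 26)·4 = 48.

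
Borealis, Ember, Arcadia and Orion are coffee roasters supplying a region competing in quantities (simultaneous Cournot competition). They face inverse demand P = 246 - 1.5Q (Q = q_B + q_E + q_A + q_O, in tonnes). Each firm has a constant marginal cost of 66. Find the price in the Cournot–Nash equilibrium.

102

Each firm earns π_i = (246 - 1.5Q)q_i - 66q_i.
First-order condition (treating rivals' output as given): 180 - 3q_i - (3/2)·Σ_{j≠i} q_j = 0.
By symmetry each firm produces the same amount; substituting Σ_{j≠i} q_j = 3q_i yields q_i = 180/(15/2) = 24.
Total output Q = 96, so price P = 246 - (3/2)·96 = 102.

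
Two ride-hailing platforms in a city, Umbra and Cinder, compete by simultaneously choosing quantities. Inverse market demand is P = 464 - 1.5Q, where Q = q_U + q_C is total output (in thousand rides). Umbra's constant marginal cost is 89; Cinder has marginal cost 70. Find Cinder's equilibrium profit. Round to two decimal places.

12634.74

Umbra's profit: π_U = (464 - 1.5Q)q_U - (89q_U). Setting ∂π_U/∂q_U = 0: 375 - 3q_U - (3/2)(q_C) = 0.
Cinder's first-order condition: 394 - 3q_C - (3/2)(q_U) = 0.
So q_U = (375 - (3/2)q_C)/3 and q_C = (394 - (3/2)q_U)/3.
Solving the pair: q_U = 712/9, q_C = 826/9.
Price P = 464 - (3/2)·(1538/9) = 623/3.
Cinder's profit: (623/3 - 70)·(826/9) = 12634.7407.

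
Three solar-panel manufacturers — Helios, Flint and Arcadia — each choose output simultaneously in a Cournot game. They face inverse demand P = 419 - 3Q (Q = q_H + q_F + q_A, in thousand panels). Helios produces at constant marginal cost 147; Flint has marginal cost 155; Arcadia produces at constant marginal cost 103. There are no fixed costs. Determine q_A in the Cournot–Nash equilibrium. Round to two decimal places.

Helios's profit: π_H = (419 - 3Q)q_H - (147q_H). Setting ∂π_H/∂q_H = 0: 272 - 6q_H - 3(q_F + q_A) = 0.
Flint's first-order condition: 264 - 6q_F - 3(q_H + q_A) = 0.
Arcadia's profit: π_A = (419 - 3Q)q_A - (103q_A). Setting ∂π_A/∂q_A = 0: 316 - 6q_A - 3(q_H + q_F) = 0.
Adding the 3 first-order conditions: 852 − 12Q = 0, so Q = 71.
Back-substituting: q_H = (272 − 213)/3 = 59/3, q_F = (264 − 213)/3 = 17, q_A = (316 − 213)/3 = 103/3.

34.33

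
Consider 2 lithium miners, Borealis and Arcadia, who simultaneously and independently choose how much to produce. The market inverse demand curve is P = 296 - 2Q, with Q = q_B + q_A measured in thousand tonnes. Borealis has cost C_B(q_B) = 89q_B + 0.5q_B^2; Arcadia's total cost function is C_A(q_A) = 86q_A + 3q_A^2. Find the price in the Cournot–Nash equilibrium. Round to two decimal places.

196.61

Borealis's profit: π_B = (296 - 2Q)q_B - (89q_B + (1/2)q_B²). Setting ∂π_B/∂q_B = 0: 207 - 5q_B - 2(q_A) = 0.
Arcadia's first-order condition: 210 - 10q_A - 2(q_B) = 0.
So q_B = (207 - 2q_A)/5 and q_A = (210 - 2q_B)/10.
Solving the pair: q_B = 825/23, q_A = 318/23.
Total output Q = 1143/23, so price P = 296 - 2·(1143/23) = 196.6087.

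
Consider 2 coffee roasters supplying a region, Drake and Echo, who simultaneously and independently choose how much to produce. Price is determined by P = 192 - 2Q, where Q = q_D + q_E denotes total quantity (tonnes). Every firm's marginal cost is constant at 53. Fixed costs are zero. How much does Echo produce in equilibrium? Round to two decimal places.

23.17

Each firm earns π_i = (192 - 2Q)q_i - 53q_i.
Setting ∂π_i/∂q_i = 0 with rivals' quantities fixed: 139 - 4q_i - 2q_j = 0.
With identical firms every q_j equals q_i, so q_j = q_i and 139 = 6q_i, giving q_i = 139/6.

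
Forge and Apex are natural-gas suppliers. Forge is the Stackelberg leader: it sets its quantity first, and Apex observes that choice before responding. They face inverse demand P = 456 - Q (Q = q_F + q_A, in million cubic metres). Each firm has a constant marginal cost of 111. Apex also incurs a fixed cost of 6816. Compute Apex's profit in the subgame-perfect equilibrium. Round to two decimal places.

623.06

Solve by backward induction. Given q_F, the follower Apex maximises π_A = (456 - q_F - q_A)q_A - 111q_A.
Follower FOC: 345 - q_F - 2q_A = 0, so q_A(q_F) = (345 - q_F)/2.
The leader anticipates this reaction. Substituting into P = 456 - Q gives P = 567/2 - (1/2)q_F, so π_F = (567/2 - (1/2)q_F)q_F - 111q_F.
Maximising: ∂π_F/∂q_F = 345/2 - q_F = 0, giving q_F = 345/2.
Then q_A = (345 - 345/2)/2 = 345/4.
Price P = 456 - 1035/4 = 789/4.
Apex's profit: (789/4 - 111)·(345/4) - 6816 = 623.0625.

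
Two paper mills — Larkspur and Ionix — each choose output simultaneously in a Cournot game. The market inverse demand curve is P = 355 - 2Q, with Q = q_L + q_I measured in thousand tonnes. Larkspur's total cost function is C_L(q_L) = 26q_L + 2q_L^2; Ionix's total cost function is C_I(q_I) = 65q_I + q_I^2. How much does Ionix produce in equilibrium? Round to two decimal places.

Larkspur's profit: π_L = (355 - 2Q)q_L - (26q_L + 2q_L²). Setting ∂π_L/∂q_L = 0: 329 - 8q_L - 2(q_I) = 0.
Ionix's profit: π_I = (355 - 2Q)q_I - (65q_I + q_I²). Setting ∂π_I/∂q_I = 0: 290 - 6q_I - 2(q_L) = 0.
So q_L = (329 - 2q_I)/8 and q_I = (290 - 2q_L)/6.
Substituting one into the other gives q_L = 697/22 and q_I = 831/22.

37.77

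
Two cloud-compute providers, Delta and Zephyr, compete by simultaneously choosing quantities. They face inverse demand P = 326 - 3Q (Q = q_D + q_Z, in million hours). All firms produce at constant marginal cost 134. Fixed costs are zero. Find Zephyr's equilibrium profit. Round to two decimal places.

A representative firm's profit is π_i = q_i(326 - 3Q) - 134q_i.
Setting ∂π_i/∂q_i = 0 with rivals' quantities fixed: 192 - 6q_i - 3q_j = 0.
With identical firms every q_j equals q_i, so q_j = q_i and 192 = 9q_i, giving q_i = 64/3.
Price P = 326 - 3·(128/3) = 198.
Zephyr's profit: (198 - 134)·(64/3) = 1365.3333.

1365.33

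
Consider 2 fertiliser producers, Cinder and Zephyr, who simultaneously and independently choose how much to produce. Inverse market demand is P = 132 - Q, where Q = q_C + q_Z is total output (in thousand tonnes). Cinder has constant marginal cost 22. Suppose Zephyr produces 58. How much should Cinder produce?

With the rival's output fixed at 58, Cinder's profit is π_C = (132 - 58 - q_C)q_C - (22q_C) = (74 - q_C)q_C - (22q_C).
∂π_C/∂q_C = 52 - 2q_C = 0, so q_C = 26.

26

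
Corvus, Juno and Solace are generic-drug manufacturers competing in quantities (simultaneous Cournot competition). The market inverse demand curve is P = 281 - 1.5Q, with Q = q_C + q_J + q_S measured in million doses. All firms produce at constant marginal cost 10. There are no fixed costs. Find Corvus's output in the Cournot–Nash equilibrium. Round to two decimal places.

45.17

Each firm earns π_i = (281 - 1.5Q)q_i - 10q_i.
First-order condition (treating rivals' output as given): 271 - 3q_i - (3/2)·Σ_{j≠i} q_j = 0.
By symmetry each firm produces the same amount; substituting Σ_{j≠i} q_j = 2q_i yields q_i = 271/6.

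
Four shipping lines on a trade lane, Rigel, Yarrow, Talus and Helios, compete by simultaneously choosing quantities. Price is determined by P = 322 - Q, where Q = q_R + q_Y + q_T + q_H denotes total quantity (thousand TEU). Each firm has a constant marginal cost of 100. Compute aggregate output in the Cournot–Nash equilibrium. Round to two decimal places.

A representative firm's profit is π_i = q_i(322 - Q) - 100q_i.
Setting ∂π_i/∂q_i = 0 with rivals' quantities fixed: 222 - 2q_i - Σ_{j≠i} q_j = 0.
By symmetry each firm produces the same amount; substituting Σ_{j≠i} q_j = 3q_i yields q_i = 222/5.
Total output Q = 222/5 + 222/5 + 222/5 + 222/5 = 888/5.

177.60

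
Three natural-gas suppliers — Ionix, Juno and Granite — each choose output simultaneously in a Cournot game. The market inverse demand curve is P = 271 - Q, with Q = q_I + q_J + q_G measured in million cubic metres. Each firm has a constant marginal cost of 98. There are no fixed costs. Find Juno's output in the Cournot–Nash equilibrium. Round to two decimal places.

43.25

A representative firm's profit is π_i = q_i(271 - Q) - 98q_i.
First-order condition (treating rivals' output as given): 173 - 2q_i - Σ_{j≠i} q_j = 0.
With identical firms every q_j equals q_i, so Σ_{j≠i} q_j = 2q_i and 173 = 4q_i, giving q_i = 173/4.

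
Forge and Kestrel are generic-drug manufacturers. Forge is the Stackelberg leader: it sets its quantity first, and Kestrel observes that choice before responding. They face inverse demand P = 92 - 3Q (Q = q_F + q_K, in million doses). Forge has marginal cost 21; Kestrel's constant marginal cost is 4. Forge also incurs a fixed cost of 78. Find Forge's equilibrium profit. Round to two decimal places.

43.50

The follower Kestrel best-responds to any q_F: π_K = (92 - 3Q)q_K - 4q_K.
∂π_K/∂q_K = 88 - 3q_F - 6q_K = 0 gives the reaction function q_K = (88 - 3q_F)/6.
Forge substitutes q_K(q_F) into its own profit: π_F = q_F(92 - 3q_F - (88 - 3q_F)/2) - 21q_F = (48 - (3/2)q_F)q_F - 21q_F.
Maximising: ∂π_F/∂q_F = 27 - 3q_F = 0, giving q_F = 9.
Then q_K = (88 - 3·9)/6 = 61/6.
Price P = 92 - 3·(115/6) = 69/2.
Forge's profit: (69/2 - 21)·9 - 78 = 87/2.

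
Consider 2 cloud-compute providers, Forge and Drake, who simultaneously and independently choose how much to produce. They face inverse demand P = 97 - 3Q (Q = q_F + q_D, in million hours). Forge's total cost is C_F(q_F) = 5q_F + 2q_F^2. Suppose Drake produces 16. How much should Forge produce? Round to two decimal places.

4.40

With the rival's output fixed at 16, Forge's profit is π_F = (97 - 3·16 - 3q_F)q_F - (5q_F + 2q_F²) = (49 - 3q_F)q_F - (5q_F + 2q_F²).
∂π_F/∂q_F = 44 - 10q_F = 0, so q_F = 22/5.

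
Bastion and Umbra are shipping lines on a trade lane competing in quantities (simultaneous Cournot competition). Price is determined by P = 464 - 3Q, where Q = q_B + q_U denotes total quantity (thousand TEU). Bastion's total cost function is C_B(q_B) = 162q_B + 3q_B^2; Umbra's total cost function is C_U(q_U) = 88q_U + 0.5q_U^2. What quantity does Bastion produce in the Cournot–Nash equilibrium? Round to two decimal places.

13.15

Bastion's profit: π_B = (464 - 3Q)q_B - (162q_B + 3q_B²). Setting ∂π_B/∂q_B = 0: 302 - 12q_B - 3(q_U) = 0.
Umbra's first-order condition: 376 - 7q_U - 3(q_B) = 0.
So q_B = (302 - 3q_U)/12 and q_U = (376 - 3q_B)/7.
Substituting one into the other gives q_B = 986/75 and q_U = 1202/25.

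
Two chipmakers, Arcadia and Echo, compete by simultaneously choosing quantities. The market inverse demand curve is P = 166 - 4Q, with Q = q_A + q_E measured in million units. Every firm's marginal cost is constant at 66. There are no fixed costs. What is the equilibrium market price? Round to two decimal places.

99.33

A representative firm's profit is π_i = q_i(166 - 4Q) - 66q_i.
Setting ∂π_i/∂q_i = 0 with rivals' quantities fixed: 100 - 8q_i - 4q_j = 0.
With identical firms every q_j equals q_i, so q_j = q_i and 100 = 12q_i, giving q_i = 25/3.
Total output Q = 50/3, so price P = 166 - 4·(50/3) = 298/3.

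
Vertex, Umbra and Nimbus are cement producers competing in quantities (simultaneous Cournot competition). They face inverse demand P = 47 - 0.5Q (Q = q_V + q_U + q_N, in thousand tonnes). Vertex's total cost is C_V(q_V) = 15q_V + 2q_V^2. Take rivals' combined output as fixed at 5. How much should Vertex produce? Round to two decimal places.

5.90

With rivals' combined output fixed at 5, Vertex's profit is π_V = (47 - (1/2)·5 - (1/2)q_V)q_V - (15q_V + 2q_V²) = (89/2 - (1/2)q_V)q_V - (15q_V + 2q_V²).
∂π_V/∂q_V = 59/2 - 5q_V = 0, so q_V = 59/10.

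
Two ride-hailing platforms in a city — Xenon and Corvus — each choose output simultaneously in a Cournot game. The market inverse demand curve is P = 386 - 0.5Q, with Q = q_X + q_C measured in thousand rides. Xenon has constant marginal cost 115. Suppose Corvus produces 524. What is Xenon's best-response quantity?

9

With the rival's output fixed at 524, Xenon's profit is π_X = (386 - (1/2)·524 - (1/2)q_X)q_X - (115q_X) = (124 - (1/2)q_X)q_X - (115q_X).
∂π_X/∂q_X = 9 - q_X = 0, so q_X = 9.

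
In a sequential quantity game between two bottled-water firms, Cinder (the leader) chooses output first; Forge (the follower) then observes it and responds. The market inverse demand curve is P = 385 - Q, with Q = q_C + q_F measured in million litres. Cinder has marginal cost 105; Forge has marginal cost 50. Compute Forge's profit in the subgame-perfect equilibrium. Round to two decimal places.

The follower Forge best-responds to any q_C: π_F = (385 - Q)q_F - 50q_F.
Follower FOC: 335 - q_C - 2q_F = 0, so q_F(q_C) = (335 - q_C)/2.
Cinder substitutes q_F(q_C) into its own profit: π_C = q_C(385 - q_C - (335 - q_C)/2) - 105q_C = (435/2 - (1/2)q_C)q_C - 105q_C.
The leader's first-order condition 225/2 - q_C = 0 yields q_C = 225/2.
Then q_F = (335 - 225/2)/2 = 445/4.
Price P = 385 - 895/4 = 645/4.
Forge's profit: (645/4 - 50)·(445/4) = 12376.5625.

12376.56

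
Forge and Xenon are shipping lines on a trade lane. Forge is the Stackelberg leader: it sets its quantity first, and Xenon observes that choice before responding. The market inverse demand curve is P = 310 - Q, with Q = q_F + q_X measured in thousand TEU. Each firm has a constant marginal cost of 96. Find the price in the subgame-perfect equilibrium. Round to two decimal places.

The follower Xenon best-responds to any q_F: π_X = (310 - Q)q_X - 96q_X.
∂π_X/∂q_X = 214 - q_F - 2q_X = 0 gives the reaction function q_X = (214 - q_F)/2.
The leader anticipates this reaction. Substituting into P = 310 - Q gives P = 203 - (1/2)q_F, so π_F = (203 - (1/2)q_F)q_F - 96q_F.
The leader's first-order condition 107 - q_F = 0 yields q_F = 107.
Then q_X = (214 - 107)/2 = 107/2.
Total output Q = 321/2, so price P = 310 - 321/2 = 299/2.

149.50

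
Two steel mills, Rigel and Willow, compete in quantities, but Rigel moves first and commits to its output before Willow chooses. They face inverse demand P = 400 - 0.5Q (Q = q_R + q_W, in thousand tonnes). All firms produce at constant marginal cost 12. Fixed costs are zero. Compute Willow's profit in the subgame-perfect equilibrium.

18818

Solve by backward induction. Given q_R, the follower Willow maximises π_W = (400 - (1/2)q_R - (1/2)q_W)q_W - 12q_W.
∂π_W/∂q_W = 388 - (1/2)q_R - q_W = 0 gives the reaction function q_W = (388 - (1/2)q_R).
The leader anticipates this reaction. Substituting into P = 400 - 0.5Q gives P = 206 - (1/4)q_R, so π_R = (206 - (1/4)q_R)q_R - 12q_R.
Leader FOC: 194 - (1/2)q_R = 0, so q_R = 388.
Then q_W = (388 - (1/2)·388) = 194.
Price P = 400 - (1/2)·582 = 109.
Willow's profit: (109 - 12)·194 = 18818.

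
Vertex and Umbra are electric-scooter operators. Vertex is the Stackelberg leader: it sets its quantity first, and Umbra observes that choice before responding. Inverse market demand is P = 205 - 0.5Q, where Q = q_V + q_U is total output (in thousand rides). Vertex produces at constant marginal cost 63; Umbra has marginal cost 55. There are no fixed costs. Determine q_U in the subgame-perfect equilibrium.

83

The follower Umbra best-responds to any q_V: π_U = (205 - 0.5Q)q_U - 55q_U.
Follower FOC: 150 - (1/2)q_V - q_U = 0, so q_U(q_V) = (150 - (1/2)q_V).
Vertex substitutes q_U(q_V) into its own profit: π_V = q_V(205 - (1/2)q_V - (150 - (1/2)q_V)/2) - 63q_V = (130 - (1/4)q_V)q_V - 63q_V.
Leader FOC: 67 - (1/2)q_V = 0, so q_V = 134.
Then q_U = (150 - (1/2)·134) = 83.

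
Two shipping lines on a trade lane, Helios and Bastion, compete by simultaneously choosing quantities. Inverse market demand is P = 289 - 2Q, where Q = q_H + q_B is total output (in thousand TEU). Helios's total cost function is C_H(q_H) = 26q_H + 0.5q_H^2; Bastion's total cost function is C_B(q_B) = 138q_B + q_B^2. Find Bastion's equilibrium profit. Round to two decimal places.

232.73

Helios's profit: π_H = (289 - 2Q)q_H - (26q_H + (1/2)q_H²). Setting ∂π_H/∂q_H = 0: 263 - 5q_H - 2(q_B) = 0.
Bastion's profit: π_B = (289 - 2Q)q_B - (138q_B + q_B²). Setting ∂π_B/∂q_B = 0: 151 - 6q_B - 2(q_H) = 0.
Rearranging gives the reaction functions q_H = (263 - 2q_B)/5 and q_B = (151 - 2q_H)/6.
Solving the pair: q_H = 638/13, q_B = 229/26.
Price P = 289 - 2·(1505/26) = 173.2308.
Bastion's profit: 173.2308·(229/26) - 138·(229/26) - (229/26)² = 232.7263.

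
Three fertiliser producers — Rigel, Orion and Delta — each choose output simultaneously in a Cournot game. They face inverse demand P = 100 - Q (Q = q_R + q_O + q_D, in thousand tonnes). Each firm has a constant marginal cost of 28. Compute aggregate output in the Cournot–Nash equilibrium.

Each firm earns π_i = (100 - Q)q_i - 28q_i.
Setting ∂π_i/∂q_i = 0 with rivals' quantities fixed: 72 - 2q_i - Σ_{j≠i} q_j = 0.
By symmetry each firm produces the same amount; substituting Σ_{j≠i} q_j = 2q_i yields q_i = 72/4 = 18.
Total output Q = 18 + 18 + 18 = 54.

54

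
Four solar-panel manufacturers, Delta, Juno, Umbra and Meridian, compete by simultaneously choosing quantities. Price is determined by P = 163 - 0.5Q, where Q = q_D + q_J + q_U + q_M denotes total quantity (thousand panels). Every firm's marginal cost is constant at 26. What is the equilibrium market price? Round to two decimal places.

A representative firm's profit is π_i = q_i(163 - 0.5Q) - 26q_i.
Setting ∂π_i/∂q_i = 0 with rivals' quantities fixed: 137 - q_i - (1/2)·Σ_{j≠i} q_j = 0.
By symmetry each firm produces the same amount; substituting Σ_{j≠i} q_j = 3q_i yields q_i = 137/(5/2) = 274/5.
Total output Q = 1096/5, so price P = 163 - (1/2)·(1096/5) = 267/5.

53.40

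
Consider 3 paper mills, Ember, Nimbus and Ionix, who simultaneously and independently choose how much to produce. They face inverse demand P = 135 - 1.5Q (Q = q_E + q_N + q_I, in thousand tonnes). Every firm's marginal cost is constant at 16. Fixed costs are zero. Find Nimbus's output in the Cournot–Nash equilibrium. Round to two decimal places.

Each firm earns π_i = (135 - 1.5Q)q_i - 16q_i.
Setting ∂π_i/∂q_i = 0 with rivals' quantities fixed: 119 - 3q_i - (3/2)·Σ_{j≠i} q_j = 0.
With identical firms every q_j equals q_i, so Σ_{j≠i} q_j = 2q_i and 119 = 6q_i, giving q_i = 119/6.

19.83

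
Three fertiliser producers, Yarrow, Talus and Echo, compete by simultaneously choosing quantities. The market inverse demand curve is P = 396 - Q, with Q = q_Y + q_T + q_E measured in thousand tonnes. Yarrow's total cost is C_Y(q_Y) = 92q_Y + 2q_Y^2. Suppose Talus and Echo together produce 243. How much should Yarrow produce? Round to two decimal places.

With rivals' combined output fixed at 243, Yarrow's profit is π_Y = (396 - 243 - q_Y)q_Y - (92q_Y + 2q_Y²) = (153 - q_Y)q_Y - (92q_Y + 2q_Y²).
∂π_Y/∂q_Y = 61 - 6q_Y = 0, so q_Y = 61/6.

10.17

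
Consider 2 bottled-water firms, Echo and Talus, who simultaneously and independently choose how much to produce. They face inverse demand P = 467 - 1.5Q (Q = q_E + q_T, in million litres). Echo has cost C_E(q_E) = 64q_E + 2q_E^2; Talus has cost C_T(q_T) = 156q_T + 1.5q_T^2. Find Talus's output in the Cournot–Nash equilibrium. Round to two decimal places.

Echo's profit: π_E = (467 - 1.5Q)q_E - (64q_E + 2q_E²). Setting ∂π_E/∂q_E = 0: 403 - 7q_E - (3/2)(q_T) = 0.
Talus's profit: π_T = (467 - 1.5Q)q_T - (156q_T + (3/2)q_T²). Setting ∂π_T/∂q_T = 0: 311 - 6q_T - (3/2)(q_E) = 0.
Best responses: q_E = (403 - (3/2)q_T)/7, q_T = (311 - (3/2)q_E)/6.
Substituting one into the other gives q_E = 49.0943 and q_T = 39.5597.

39.56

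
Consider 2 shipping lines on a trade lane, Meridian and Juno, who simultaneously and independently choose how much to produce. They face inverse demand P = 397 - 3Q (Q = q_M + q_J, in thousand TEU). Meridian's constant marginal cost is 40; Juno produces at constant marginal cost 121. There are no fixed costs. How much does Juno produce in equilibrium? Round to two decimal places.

Meridian's profit: π_M = (397 - 3Q)q_M - (40q_M). Setting ∂π_M/∂q_M = 0: 357 - 6q_M - 3(q_J) = 0.
Juno's first-order condition: 276 - 6q_J - 3(q_M) = 0.
So q_M = (357 - 3q_J)/6 and q_J = (276 - 3q_M)/6.
Substituting one into the other gives q_M = 146/3 and q_J = 65/3.

21.67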